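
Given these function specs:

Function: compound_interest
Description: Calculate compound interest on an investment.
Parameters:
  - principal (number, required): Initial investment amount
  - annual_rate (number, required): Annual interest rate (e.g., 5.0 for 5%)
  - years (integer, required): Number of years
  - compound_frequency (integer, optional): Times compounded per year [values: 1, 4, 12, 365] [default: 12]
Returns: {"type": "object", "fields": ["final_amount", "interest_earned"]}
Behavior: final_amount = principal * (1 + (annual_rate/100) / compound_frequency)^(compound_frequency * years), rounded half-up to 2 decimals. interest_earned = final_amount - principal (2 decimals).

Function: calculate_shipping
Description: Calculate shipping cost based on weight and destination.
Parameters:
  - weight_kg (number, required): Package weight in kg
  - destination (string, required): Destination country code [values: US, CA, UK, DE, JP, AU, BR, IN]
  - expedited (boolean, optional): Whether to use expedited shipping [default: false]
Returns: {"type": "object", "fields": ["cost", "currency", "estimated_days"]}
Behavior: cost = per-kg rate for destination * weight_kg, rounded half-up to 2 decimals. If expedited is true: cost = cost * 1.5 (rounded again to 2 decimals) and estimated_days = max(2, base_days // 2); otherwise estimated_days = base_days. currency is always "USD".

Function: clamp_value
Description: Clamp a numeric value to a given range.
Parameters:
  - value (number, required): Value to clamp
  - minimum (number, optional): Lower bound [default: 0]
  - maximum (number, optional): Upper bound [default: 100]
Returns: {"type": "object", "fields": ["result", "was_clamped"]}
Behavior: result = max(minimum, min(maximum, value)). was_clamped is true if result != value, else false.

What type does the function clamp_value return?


The clamp_value spec declares Returns: {"type": "object", "fields": ["result", "was_clamped"]}
Type:
object


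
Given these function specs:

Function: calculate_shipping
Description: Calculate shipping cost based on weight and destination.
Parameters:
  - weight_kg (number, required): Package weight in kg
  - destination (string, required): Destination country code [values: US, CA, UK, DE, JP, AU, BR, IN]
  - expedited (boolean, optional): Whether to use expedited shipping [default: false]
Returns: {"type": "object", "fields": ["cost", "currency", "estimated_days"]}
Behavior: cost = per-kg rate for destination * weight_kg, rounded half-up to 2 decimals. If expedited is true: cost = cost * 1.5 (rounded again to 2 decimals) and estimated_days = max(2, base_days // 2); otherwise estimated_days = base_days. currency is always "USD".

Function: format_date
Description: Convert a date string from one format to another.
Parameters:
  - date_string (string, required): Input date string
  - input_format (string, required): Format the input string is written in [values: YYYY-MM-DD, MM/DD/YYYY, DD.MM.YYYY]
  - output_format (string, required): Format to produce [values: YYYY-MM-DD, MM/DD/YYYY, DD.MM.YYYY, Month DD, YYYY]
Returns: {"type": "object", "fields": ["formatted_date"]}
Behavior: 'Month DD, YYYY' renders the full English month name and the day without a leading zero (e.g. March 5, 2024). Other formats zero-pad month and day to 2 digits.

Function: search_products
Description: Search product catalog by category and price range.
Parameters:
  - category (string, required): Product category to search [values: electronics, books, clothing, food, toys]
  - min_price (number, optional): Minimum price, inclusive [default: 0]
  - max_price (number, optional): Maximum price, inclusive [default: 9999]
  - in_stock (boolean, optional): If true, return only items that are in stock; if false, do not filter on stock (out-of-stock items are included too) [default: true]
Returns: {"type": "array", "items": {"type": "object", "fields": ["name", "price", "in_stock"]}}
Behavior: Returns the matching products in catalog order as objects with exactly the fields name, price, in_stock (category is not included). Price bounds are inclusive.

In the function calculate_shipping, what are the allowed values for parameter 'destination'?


The calculate_shipping spec declares:
  - destination (string, required): Destination country code [values: US, CA, UK, DE, JP, AU, BR, IN]
Allowed values:
US, CA, UK, DE, JP, AU, BR, IN


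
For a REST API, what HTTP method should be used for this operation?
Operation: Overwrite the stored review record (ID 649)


GET = read, POST = create, PUT = update/replace, DELETE = remove
This operation is an update/replace.
PUT


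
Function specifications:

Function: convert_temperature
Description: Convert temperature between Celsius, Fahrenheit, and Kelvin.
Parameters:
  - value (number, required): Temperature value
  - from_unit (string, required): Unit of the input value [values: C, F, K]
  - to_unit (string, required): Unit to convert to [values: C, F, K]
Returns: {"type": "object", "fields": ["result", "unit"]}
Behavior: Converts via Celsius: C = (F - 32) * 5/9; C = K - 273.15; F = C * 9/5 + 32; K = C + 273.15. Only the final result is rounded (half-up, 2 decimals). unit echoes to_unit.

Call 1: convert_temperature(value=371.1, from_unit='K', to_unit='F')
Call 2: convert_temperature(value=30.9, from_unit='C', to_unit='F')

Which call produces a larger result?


Call 1:
  To C: 371.1 - 273.15 = 97.95
  To F: 97.95 * 9/5 + 32 = 208.31
  Round to 2 decimals: 208.31
  -> 208.31 F
Call 2:
  Input already in C: 30.9
  To F: 30.9 * 9/5 + 32 = 87.62
  Round to 2 decimals: 87.62
  -> 87.62 F
Call 1 (208.31 F)


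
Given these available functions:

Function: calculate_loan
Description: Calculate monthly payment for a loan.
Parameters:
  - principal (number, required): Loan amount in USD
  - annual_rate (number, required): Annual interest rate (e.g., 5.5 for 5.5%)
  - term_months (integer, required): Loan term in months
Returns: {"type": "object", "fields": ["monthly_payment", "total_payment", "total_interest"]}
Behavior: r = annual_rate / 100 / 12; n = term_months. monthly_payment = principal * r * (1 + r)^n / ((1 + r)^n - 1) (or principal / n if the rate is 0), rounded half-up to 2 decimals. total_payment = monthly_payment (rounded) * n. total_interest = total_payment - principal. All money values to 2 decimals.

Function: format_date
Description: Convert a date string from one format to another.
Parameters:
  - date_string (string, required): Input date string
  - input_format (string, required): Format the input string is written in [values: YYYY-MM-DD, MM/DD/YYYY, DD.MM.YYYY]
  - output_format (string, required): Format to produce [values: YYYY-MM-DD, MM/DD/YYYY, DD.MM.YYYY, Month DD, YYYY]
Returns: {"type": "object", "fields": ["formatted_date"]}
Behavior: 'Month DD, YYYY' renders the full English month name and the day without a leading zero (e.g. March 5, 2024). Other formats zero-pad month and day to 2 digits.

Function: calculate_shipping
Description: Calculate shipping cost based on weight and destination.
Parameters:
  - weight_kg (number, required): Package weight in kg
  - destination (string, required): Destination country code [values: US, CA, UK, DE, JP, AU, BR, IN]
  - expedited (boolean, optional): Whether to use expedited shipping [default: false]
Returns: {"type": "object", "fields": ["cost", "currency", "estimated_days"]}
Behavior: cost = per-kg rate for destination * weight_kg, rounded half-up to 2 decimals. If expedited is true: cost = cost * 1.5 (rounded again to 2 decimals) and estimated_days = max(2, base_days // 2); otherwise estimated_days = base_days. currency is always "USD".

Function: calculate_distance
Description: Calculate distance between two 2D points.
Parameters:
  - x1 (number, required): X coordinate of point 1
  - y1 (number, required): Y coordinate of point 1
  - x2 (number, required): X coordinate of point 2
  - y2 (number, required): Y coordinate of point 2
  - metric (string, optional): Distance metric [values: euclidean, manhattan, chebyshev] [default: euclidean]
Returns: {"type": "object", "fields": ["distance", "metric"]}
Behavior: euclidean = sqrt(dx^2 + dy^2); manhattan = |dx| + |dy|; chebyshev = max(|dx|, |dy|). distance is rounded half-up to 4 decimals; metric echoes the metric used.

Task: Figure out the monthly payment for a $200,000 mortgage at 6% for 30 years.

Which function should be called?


The task needs a function whose description is: Calculate monthly payment for a loan.
calculate_loan


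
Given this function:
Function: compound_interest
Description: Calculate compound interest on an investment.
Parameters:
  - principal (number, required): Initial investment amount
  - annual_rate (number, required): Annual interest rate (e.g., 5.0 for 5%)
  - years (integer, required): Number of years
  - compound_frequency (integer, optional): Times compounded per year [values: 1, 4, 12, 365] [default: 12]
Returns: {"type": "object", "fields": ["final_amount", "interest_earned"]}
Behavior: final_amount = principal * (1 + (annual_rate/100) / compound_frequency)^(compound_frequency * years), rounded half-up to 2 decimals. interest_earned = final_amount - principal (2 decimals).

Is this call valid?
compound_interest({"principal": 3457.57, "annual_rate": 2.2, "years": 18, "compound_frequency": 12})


Checking all required parameters present and types match... All valid.
Valid


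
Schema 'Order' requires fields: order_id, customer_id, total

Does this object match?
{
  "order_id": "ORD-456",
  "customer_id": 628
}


Checking required fields...
Missing: total
Invalid - missing required field 'total'


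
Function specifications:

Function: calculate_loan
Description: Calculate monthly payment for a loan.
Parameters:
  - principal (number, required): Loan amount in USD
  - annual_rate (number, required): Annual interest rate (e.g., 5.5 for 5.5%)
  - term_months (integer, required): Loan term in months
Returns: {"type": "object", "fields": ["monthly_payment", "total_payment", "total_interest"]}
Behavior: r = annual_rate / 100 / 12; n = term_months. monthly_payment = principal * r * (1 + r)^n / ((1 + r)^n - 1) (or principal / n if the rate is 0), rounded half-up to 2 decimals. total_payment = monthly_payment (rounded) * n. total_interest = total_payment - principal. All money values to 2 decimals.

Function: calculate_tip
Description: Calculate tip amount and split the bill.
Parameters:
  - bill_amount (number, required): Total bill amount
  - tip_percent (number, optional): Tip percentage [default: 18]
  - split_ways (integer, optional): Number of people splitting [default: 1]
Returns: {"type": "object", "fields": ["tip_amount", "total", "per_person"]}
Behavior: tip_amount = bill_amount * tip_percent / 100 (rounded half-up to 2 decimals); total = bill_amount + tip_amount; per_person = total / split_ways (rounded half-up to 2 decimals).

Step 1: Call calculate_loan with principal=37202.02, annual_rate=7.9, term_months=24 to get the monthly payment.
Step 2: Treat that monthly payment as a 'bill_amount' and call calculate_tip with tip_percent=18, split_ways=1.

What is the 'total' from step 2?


Step 1: calculate_loan(principal=37202.02, annual_rate=7.9, term_months=24)
  r = 7.9 / 100 / 12 = 0.006583333333 (keep full precision)
  (1 + r)^24 = 1.17055991
  monthly_payment = 37202.02 * 0.006583333333 * 1.17055991 / (1.17055991 - 1) = 1680.850392 -> 1680.85
  total_payment = 1680.85 * 24 = 40340.40
  total_interest = 40340.40 - 37202.02 = 3138.38
  -> monthly_payment = 1680.85
Step 2: calculate_tip(bill_amount=1680.85, tip_percent=18, split_ways=1)
  tip_amount = 1680.85 * 18/100 = 302.553 -> 302.55
  total = 1680.85 + 302.55 = 1983.40
  per_person = 1983.40 / 1 = 1983.4 -> 1983.40
  -> total = 1983.40
$1983.40


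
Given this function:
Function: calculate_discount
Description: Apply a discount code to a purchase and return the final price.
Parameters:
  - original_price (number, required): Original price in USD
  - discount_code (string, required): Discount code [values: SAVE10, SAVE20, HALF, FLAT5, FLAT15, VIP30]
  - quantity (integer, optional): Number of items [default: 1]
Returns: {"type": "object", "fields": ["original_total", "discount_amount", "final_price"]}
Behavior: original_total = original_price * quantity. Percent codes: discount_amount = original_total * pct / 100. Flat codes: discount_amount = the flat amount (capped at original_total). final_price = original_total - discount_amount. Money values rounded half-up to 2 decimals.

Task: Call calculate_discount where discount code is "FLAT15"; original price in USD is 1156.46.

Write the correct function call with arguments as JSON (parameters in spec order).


Mapping each described value to its parameter name:
  'Discount code' -> discount_code = "FLAT15"
  'Original price in USD' -> original_price = 1156.46
calculate_discount({"original_price": 1156.46, "discount_code": "FLAT15"})


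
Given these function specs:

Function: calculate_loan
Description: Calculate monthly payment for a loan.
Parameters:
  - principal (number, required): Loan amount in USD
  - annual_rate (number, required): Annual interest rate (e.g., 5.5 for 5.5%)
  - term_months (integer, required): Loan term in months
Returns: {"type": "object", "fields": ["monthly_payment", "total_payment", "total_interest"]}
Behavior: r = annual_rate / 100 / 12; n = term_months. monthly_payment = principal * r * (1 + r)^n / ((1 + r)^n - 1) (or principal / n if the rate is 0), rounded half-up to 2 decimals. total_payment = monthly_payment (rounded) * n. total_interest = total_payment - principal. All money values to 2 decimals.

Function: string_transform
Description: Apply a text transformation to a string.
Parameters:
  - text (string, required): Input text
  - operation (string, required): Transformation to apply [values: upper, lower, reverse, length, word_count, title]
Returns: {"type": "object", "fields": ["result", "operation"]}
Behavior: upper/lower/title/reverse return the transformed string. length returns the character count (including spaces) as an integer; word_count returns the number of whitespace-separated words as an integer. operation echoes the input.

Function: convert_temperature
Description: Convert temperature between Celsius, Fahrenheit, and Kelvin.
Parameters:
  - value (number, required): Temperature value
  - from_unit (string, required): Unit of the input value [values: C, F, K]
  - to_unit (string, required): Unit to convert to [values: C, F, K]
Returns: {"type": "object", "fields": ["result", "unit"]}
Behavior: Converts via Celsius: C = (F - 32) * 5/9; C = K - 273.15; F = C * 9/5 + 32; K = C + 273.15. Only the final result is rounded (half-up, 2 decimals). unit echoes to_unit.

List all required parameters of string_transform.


Parameters of string_transform and their required/optional flag:
  text: required
  operation: required
operation, text


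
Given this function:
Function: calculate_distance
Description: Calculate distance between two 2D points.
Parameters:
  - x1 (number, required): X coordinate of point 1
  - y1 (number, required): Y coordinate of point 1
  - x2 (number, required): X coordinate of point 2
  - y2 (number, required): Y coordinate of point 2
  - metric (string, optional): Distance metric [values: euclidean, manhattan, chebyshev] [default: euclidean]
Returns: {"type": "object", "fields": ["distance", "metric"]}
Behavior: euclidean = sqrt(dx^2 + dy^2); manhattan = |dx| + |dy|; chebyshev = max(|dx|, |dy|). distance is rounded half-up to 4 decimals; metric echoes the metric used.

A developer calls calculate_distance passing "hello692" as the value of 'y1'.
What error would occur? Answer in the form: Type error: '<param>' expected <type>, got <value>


Spec: 'y1' is declared as number; "hello692" is a string.
Type error: 'y1' expected number, got "hello692"


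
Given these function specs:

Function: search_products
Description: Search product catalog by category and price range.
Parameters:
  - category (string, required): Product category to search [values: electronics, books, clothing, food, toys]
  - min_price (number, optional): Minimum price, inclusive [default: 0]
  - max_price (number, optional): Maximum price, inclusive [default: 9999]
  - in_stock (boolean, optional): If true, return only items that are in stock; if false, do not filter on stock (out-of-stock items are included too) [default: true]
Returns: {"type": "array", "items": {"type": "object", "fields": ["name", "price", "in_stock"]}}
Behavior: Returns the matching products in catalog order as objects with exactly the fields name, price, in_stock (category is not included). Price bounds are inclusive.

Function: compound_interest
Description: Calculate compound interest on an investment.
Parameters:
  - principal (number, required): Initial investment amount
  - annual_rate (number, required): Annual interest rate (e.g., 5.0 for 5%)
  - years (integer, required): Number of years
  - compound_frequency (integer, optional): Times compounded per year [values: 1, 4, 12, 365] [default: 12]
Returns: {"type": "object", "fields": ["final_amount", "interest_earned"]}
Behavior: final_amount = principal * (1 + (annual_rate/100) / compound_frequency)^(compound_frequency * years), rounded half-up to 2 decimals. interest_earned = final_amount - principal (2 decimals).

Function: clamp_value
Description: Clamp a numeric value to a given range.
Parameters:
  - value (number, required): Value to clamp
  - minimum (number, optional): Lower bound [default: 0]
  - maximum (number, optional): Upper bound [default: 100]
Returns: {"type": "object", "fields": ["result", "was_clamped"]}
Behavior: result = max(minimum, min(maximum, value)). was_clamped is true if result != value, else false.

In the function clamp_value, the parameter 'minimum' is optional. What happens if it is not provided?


The clamp_value spec declares:
  - minimum (number, optional): Lower bound [default: 0]
It defaults to 0


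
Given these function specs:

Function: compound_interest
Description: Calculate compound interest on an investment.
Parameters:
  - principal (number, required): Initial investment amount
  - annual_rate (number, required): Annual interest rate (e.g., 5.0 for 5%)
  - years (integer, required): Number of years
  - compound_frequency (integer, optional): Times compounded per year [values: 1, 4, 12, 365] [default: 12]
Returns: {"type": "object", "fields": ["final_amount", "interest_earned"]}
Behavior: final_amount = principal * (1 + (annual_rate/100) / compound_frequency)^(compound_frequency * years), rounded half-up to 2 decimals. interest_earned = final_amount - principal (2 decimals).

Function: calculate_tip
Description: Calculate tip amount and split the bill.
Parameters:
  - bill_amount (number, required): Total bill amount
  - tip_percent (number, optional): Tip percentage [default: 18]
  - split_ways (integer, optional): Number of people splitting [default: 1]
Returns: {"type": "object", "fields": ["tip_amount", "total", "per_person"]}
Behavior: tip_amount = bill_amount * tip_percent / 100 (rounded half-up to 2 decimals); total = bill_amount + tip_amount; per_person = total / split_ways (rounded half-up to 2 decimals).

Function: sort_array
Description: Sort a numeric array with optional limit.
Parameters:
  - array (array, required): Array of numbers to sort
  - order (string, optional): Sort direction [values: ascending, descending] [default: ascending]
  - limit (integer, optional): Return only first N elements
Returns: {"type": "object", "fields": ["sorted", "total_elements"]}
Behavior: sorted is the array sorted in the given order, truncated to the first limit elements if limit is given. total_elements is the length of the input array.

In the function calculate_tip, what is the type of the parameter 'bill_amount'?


The calculate_tip spec declares:
  - bill_amount (number, required): Total bill amount
Type:
number


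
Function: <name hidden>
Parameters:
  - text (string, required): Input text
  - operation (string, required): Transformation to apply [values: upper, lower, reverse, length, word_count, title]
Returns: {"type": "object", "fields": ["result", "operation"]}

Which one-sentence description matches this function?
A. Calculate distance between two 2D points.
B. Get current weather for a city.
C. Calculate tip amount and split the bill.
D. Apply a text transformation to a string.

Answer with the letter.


Parameters text, operation and return ["result", "operation"] fit: Apply a text transformation to a string.
D


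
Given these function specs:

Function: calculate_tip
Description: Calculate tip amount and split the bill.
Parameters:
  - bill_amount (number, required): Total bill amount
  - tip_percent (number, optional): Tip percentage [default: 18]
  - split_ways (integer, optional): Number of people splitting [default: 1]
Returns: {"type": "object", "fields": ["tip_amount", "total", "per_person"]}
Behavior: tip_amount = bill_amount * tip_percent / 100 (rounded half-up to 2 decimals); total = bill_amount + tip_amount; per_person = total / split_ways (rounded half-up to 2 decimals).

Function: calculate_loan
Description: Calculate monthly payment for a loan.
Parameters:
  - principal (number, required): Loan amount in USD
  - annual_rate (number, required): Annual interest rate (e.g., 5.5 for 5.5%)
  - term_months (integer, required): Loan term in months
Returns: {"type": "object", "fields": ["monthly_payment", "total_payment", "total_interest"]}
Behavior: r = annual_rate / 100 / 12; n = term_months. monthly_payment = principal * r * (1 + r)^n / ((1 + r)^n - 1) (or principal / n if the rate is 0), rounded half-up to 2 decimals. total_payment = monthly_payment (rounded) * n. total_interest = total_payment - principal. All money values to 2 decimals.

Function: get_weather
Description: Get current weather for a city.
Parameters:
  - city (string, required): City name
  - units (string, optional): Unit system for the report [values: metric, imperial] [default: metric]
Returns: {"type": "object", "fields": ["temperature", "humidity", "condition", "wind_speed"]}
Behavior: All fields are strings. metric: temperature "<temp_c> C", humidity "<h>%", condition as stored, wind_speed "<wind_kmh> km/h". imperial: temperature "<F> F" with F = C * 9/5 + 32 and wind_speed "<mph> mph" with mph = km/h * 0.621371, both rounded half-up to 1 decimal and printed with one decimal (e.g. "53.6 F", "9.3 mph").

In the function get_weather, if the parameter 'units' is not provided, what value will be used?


The get_weather spec declares:
  - units (string, optional): Unit system for the report [values: metric, imperial] [default: metric]
Default:
metric


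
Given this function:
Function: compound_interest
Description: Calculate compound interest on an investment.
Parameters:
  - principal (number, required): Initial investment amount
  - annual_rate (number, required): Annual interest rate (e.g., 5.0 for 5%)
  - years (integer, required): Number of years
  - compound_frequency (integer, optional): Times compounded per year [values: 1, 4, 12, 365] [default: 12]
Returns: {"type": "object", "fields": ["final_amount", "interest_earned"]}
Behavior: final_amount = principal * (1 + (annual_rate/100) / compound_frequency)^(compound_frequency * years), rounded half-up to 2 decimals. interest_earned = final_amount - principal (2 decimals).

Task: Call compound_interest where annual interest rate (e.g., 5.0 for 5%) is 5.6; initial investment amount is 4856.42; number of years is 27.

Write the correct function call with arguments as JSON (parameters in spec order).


Mapping each described value to its parameter name:
  'Annual interest rate (e.g., 5.0 for 5%)' -> annual_rate = 5.6
  'Initial investment amount' -> principal = 4856.42
  'Number of years' -> years = 27
compound_interest({"principal": 4856.42, "annual_rate": 5.6, "years": 27})


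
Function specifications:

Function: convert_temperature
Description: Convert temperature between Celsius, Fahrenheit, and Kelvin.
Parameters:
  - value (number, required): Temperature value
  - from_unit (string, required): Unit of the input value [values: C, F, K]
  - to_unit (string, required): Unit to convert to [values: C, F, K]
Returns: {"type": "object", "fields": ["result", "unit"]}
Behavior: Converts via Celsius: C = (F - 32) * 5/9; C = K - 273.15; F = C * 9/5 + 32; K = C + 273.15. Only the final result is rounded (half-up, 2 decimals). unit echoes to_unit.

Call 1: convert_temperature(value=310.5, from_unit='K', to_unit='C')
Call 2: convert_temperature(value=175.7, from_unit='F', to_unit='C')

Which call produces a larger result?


Call 1:
  To C: 310.5 - 273.15 = 37.35
  Target is C: 37.35
  Round to 2 decimals: 37.35
  -> 37.35 C
Call 2:
  To C: (175.7 - 32) * 5/9 = 79.833333
  Target is C: 79.833333
  Round to 2 decimals: 79.83
  -> 79.83 C
Call 2 (79.83 C)


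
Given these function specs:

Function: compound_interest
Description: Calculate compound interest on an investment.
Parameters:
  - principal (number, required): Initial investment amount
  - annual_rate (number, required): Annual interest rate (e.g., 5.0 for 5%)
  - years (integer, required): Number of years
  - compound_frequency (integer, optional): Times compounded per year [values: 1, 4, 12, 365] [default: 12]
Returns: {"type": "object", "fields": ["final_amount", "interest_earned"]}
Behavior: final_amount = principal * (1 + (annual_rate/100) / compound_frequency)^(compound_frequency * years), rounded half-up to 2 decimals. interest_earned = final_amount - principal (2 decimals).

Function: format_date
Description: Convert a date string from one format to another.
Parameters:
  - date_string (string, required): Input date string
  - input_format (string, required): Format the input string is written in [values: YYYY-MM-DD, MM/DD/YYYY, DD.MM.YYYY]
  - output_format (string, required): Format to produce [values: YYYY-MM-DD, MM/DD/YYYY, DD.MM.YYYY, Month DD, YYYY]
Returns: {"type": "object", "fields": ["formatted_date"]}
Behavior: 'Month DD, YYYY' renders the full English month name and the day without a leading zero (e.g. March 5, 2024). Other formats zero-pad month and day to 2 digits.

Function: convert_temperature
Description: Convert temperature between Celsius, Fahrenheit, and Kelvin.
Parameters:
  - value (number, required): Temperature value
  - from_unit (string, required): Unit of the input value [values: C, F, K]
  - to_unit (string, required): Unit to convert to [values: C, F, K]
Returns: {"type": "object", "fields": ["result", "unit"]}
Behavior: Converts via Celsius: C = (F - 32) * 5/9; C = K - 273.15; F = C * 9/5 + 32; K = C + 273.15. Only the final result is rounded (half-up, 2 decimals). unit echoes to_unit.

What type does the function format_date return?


The format_date spec declares Returns: {"type": "object", "fields": ["formatted_date"]}
Type:
object


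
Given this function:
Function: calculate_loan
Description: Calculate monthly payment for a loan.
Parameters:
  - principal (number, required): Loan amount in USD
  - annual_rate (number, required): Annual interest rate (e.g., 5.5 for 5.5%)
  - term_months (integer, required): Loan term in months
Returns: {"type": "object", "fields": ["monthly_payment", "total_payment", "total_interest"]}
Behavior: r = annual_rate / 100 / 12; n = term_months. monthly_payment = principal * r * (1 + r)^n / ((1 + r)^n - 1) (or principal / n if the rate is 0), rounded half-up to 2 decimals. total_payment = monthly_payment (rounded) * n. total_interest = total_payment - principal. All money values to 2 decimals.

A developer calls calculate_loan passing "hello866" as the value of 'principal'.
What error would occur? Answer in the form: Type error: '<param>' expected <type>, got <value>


Spec: 'principal' is declared as number; "hello866" is a string.
Type error: 'principal' expected number, got "hello866"


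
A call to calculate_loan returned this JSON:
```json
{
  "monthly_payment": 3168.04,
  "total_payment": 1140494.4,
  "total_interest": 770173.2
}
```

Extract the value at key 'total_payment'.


1140494.4


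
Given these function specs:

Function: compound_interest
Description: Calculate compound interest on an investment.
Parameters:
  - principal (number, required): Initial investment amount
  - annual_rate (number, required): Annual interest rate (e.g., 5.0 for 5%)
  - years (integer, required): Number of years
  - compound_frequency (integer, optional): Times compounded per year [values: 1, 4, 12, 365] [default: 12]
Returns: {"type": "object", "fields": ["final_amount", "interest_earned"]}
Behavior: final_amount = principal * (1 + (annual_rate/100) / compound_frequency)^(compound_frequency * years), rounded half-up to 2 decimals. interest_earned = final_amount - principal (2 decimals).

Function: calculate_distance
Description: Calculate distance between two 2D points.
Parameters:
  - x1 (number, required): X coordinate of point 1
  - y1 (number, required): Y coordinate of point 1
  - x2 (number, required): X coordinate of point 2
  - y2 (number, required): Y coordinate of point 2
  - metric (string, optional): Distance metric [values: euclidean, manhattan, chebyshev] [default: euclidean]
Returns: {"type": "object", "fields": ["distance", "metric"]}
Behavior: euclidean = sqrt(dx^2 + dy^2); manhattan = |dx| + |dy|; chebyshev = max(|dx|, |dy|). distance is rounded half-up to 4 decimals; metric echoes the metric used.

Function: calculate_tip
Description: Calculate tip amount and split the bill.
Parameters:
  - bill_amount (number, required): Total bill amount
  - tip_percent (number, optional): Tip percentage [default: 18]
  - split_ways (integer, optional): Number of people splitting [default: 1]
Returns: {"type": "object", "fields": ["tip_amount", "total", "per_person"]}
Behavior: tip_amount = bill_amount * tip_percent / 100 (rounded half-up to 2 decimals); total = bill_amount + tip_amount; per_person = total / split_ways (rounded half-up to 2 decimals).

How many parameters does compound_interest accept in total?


Parameters of compound_interest: principal (required), annual_rate (required), years (required), compound_frequency (optional)
Total:
4


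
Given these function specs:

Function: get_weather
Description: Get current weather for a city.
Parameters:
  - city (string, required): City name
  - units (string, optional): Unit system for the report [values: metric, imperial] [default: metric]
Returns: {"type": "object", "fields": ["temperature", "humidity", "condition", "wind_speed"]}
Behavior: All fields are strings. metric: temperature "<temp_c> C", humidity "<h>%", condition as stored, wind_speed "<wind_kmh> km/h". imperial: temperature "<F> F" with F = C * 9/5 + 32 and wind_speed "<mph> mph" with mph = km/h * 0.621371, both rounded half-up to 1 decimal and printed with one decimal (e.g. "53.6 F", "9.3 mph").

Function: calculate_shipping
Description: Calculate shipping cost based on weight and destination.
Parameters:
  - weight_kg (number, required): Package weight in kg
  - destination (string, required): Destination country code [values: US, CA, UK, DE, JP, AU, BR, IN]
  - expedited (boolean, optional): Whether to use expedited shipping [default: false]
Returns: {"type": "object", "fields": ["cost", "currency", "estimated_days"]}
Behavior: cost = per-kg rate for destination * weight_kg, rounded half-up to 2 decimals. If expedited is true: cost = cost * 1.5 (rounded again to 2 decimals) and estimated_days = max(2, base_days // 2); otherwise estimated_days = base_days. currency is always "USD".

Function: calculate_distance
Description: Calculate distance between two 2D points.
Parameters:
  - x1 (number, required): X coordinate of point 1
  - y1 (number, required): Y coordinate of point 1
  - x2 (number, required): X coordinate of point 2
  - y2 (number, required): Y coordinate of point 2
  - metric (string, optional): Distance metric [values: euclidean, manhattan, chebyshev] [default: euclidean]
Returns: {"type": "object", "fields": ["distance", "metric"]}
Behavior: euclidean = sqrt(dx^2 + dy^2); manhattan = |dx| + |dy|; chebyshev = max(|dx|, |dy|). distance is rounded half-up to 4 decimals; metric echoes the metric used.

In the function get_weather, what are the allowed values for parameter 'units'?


The get_weather spec declares:
  - units (string, optional): Unit system for the report [values: metric, imperial] [default: metric]
Allowed values:
metric, imperial


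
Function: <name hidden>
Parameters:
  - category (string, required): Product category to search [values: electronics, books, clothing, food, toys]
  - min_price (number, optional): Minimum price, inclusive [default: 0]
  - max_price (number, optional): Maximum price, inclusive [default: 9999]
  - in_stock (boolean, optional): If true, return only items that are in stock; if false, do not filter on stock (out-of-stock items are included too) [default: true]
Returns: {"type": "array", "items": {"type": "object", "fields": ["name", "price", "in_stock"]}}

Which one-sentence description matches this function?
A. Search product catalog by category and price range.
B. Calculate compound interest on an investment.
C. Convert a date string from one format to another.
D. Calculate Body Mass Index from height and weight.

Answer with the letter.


Parameters category, min_price, max_price, in_stock and return "array" fit: Search product catalog by category and price range.
A


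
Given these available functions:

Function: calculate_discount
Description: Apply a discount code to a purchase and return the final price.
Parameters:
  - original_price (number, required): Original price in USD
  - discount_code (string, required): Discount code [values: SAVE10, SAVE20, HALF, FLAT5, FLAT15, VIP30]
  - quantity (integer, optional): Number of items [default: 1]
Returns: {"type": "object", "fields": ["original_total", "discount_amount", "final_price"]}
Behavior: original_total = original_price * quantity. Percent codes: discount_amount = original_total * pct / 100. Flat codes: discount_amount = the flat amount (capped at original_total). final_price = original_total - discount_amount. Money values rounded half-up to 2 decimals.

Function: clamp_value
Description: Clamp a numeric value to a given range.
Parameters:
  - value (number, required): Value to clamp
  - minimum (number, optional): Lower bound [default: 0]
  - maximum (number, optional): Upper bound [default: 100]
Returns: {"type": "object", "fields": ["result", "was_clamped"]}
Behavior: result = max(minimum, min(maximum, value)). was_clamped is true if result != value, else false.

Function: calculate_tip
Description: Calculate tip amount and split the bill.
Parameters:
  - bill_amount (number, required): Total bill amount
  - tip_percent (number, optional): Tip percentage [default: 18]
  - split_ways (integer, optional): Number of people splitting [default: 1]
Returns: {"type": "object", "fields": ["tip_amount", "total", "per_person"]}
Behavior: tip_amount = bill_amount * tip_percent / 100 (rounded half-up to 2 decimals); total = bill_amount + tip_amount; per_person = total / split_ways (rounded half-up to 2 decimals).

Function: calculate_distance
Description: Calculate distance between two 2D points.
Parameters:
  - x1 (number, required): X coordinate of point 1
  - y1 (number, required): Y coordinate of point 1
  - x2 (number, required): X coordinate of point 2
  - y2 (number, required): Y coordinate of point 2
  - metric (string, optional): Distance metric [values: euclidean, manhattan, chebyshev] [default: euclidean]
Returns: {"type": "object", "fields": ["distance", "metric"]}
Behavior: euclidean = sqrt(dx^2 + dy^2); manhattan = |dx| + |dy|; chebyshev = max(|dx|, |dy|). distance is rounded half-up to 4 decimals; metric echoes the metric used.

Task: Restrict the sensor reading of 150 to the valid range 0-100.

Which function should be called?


The task needs a function whose description is: Clamp a numeric value to a given range.
clamp_value


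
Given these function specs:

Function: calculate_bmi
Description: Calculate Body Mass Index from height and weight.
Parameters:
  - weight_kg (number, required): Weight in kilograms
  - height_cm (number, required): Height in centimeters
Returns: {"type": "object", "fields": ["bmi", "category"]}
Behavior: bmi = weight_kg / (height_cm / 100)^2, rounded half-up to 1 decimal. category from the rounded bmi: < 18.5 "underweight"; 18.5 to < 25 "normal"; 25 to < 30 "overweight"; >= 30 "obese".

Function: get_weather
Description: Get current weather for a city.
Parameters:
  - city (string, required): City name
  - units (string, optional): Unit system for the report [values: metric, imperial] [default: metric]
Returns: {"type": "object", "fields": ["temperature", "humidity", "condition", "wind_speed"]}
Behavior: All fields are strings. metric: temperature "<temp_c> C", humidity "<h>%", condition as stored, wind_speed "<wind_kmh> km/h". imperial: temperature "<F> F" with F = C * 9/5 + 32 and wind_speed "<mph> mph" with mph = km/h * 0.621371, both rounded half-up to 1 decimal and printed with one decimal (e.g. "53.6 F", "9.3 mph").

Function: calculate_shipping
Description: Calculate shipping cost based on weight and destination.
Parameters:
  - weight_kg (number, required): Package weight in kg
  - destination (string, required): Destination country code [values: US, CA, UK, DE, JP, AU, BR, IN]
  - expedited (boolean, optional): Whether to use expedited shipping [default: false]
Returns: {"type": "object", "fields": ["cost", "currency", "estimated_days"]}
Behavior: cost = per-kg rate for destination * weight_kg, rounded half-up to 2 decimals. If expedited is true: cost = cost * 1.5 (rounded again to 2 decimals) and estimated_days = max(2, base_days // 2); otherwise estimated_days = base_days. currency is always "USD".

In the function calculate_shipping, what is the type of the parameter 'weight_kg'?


The calculate_shipping spec declares:
  - weight_kg (number, required): Package weight in kg
Type:
number


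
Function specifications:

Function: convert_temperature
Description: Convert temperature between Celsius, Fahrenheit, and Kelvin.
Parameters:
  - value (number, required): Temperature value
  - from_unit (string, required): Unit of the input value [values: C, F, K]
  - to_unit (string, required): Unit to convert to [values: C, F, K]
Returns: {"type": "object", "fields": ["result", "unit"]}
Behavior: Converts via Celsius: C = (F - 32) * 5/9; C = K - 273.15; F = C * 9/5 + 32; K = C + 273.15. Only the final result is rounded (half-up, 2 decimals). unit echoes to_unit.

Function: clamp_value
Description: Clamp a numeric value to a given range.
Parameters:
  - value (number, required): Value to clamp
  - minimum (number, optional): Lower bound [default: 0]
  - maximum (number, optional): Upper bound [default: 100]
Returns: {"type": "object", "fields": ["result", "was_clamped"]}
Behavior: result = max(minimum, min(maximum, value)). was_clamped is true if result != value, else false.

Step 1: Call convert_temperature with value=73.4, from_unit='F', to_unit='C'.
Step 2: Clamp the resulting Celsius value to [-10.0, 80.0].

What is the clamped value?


Step 1: convert_temperature(value=73.4, from_unit=F, to_unit=C)
  To C: (73.4 - 32) * 5/9 = 23
  Target is C: 23
  Round to 2 decimals: 23.0
  -> result = 23.0 C
Step 2: clamp_value(value=23.0, minimum=-10.0, maximum=80.0)
  result = max(-10.0, min(80.0, 23.0)) = max(-10.0, 23.0) = 23.0
  was_clamped = (23.0 != 23.0) = false
  -> result = 23.0
23.0


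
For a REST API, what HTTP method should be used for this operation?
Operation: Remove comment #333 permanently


GET = read, POST = create, PUT = update/replace, DELETE = remove
This operation is a removal.
DELETE


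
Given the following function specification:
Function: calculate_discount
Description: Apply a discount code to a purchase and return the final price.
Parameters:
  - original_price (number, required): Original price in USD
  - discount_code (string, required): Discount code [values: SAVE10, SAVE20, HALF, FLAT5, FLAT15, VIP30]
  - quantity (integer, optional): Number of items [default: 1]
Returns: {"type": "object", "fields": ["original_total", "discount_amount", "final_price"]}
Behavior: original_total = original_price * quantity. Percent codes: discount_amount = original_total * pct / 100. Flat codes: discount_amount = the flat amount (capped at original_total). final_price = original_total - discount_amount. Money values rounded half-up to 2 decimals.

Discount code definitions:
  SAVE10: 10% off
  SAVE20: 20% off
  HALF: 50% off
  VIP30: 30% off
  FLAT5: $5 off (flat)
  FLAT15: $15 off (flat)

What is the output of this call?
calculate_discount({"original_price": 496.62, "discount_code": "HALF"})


Defaults applied: quantity=1
original_total = 496.62 * 1 = 496.62
HALF = 50% off: discount_amount = 496.62 * 50/100 = 248.31 -> 248.31
final_price = 496.62 - 248.31 = 248.31
Output:
{"original_total": 496.62, "discount_amount": 248.31, "final_price": 248.31}
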